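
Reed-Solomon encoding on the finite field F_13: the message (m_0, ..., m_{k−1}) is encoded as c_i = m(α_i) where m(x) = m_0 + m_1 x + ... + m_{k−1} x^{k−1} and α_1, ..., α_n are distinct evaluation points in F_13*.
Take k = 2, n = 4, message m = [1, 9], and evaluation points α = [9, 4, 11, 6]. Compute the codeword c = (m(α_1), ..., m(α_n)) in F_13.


c = [4, 11, 9, 3]

Message polynomial: m(x) = 1 + 9·x (mod 13).
For each evaluation point α_i, compute m(α_i) mod 13:
  α_1 = 9: Horner steps 9 → 4, so m(9) = 4.
  α_2 = 4: Horner steps 9 → 11, so m(4) = 11.
  α_3 = 11: Horner steps 9 → 9, so m(11) = 9.
  α_4 = 6: Horner steps 9 → 3, so m(6) = 3.
Codeword c = [4, 11, 9, 3] ∈ F_13^4.


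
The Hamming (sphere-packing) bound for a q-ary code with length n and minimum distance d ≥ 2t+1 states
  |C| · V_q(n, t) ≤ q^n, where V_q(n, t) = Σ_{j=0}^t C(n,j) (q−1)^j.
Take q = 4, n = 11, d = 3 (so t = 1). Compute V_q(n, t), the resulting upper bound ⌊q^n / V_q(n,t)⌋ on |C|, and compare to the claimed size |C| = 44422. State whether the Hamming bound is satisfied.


V_q(n, t) = 34, q^n = 4194304, Hamming bound = 123361, |C| = 44422 ≤ bound (satisfied).

Step 1: Compute V_q(n, t) = Σ_{j=0}^1 C(n, j) (q−1)^j.
  j = 0: C(11,0)·(3)^0 = 1·1 = 1.
  j = 1: C(11,1)·(3)^1 = 11·3 = 33.
  V_q(n, t) = 1 + 33 = 34.
Step 2: q^n = 4^11 = 4194304.
Step 3: Hamming bound ⌊q^n / V_q(n,t)⌋ = ⌊4194304/34⌋ = 123361.
Step 4: Compare |C| = 44422 to 123361: satisfied.
The claimed |C| lies below the Hamming bound.


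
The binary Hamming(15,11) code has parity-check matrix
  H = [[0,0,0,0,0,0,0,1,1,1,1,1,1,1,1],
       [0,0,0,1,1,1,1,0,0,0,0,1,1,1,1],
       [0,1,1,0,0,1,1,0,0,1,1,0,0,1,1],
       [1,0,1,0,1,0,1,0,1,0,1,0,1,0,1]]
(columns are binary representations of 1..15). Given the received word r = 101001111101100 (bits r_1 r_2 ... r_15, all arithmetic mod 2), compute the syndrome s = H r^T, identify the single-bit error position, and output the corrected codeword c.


s = (1, 0, 0, 1)^T, error position = 9, corrected codeword c = 101001110101100

Compute s = H r^T mod 2 one row at a time:
  s_1 = 1 + 1 + 1 + 0 + 1 + 1 + 0 + 0 = 5 ≡ 1 (mod 2).
  s_2 = 0 + 0 + 1 + 1 + 1 + 1 + 0 + 0 = 4 ≡ 0 (mod 2).
  s_3 = 0 + 1 + 1 + 1 + 1 + 0 + 0 + 0 = 4 ≡ 0 (mod 2).
  s_4 = 1 + 1 + 0 + 1 + 1 + 0 + 1 + 0 = 5 ≡ 1 (mod 2).
s = (1, 0, 0, 1)^T — this equals column 9 of H (binary 1001), so error is at position 9.
Correct: flip bit 9 of r = 101001111101100 to get c = 101001110101100.


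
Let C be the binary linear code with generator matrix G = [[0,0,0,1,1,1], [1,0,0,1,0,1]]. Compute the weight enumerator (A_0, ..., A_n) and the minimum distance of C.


Weight distribution: A_0 = 1, A_2 = 1, A_3 = 2. Minimum distance d = 2.

Enumerate all 2^2 = 4 messages m ∈ F_2^2.
For each, compute codeword c = mG in F_2^6, then tally its weight.
  m = 00 → c = 000000, weight = 0.
  m = 10 → c = 000111, weight = 3.
  m = 01 → c = 100101, weight = 3.
  m = 11 → c = 100010, weight = 2.
Tally weights:
  weight 0: 1 codewords.
  weight 2: 1 codewords.
  weight 3: 2 codewords.
Minimum distance d = smallest w > 0 with A_w > 0 = 2.
Sanity: Σ A_w = 4 = 2^2 = 4 ✓.


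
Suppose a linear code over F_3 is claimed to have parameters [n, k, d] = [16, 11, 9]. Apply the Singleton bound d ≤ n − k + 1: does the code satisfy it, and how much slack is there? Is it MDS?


Singleton RHS = n − k + 1 = 6, slack = -3, bound violated (no such code; not MDS).

Singleton bound: d ≤ n − k + 1.
Here n = 16, k = 11, so n − k + 1 = 6.
Given d = 9, check d ≤ 6: NO.
Slack = (n − k + 1) − d = -3.
The slack is negative: d = 9 exceeds n − k + 1 = 6 by 3, so the Singleton bound is violated and no linear [16, 11, 9]_3 code can exist. In particular it is not MDS (MDS requires d = n − k + 1 exactly).
Description: the claimed parameters are [16, 11, 9]_3; such a code would be impossible (violates the Singleton bound).


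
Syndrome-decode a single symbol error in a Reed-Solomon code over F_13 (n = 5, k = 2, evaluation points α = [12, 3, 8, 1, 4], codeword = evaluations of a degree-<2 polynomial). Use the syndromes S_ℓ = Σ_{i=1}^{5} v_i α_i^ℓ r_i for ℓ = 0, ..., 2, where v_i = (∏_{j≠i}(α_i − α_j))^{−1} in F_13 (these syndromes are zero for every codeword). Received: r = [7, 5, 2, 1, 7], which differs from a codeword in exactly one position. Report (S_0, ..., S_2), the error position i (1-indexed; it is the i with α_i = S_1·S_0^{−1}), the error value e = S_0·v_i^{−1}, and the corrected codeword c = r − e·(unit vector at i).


S = (4, 9, 4), error at position 1, error magnitude e = 10, c = [10, 5, 2, 1, 7].

Step 1: column multipliers v_i = (∏_{j≠i}(α_i − α_j))^{−1} mod 13.
  i = 1 (α = 12): (12−3)(12−8)(12−1)(12−4) = 9·4·11·8 = 3168 ≡ 9, so v_1 = 9^{−1} = 3 (mod 13).
  i = 2 (α = 3): (3−12)(3−8)(3−1)(3−4) = (−9)·(−5)·2·(−1) = −90 ≡ 1, so v_2 = 1^{−1} = 1 (mod 13).
  i = 3 (α = 8): (8−12)(8−3)(8−1)(8−4) = (−4)·5·7·4 = −560 ≡ 12, so v_3 = 12^{−1} = 12 (mod 13).
  i = 4 (α = 1): (1−12)(1−3)(1−8)(1−4) = (−11)·(−2)·(−7)·(−3) = 462 ≡ 7, so v_4 = 7^{−1} = 2 (mod 13).
  i = 5 (α = 4): (4−12)(4−3)(4−8)(4−1) = (−8)·1·(−4)·3 = 96 ≡ 5, so v_5 = 5^{−1} = 8 (mod 13).
  v = [3, 1, 12, 2, 8].
Step 2: syndromes of r = [7, 5, 2, 1, 7] (all sums mod 13).
  S_0 = Σ v_i r_i = 3·7 + 1·5 + 12·2 + 2·1 + 8·7 = 108 ≡ 4.
  S_1 = Σ v_i α_i r_i = 3·12·7 + 1·3·5 + 12·8·2 + 2·1·1 + 8·4·7 = 685 ≡ 9.
  α_i^2 mod 13 = [1, 9, 12, 1, 3].
  S_2 = Σ v_i α_i^2 r_i = 3·1·7 + 1·9·5 + 12·12·2 + 2·1·1 + 8·3·7 = 524 ≡ 4.
  S = (4, 9, 4) ≠ 0, so r is not a codeword (an error is present).
Step 3: locate the error. For a single error e at position i, S_ℓ = v_i·e·α_i^ℓ, so α_err = S_1/S_0.
  S_0^{−1} = 4^{−1} = 10 (mod 13), so α_err = 9·10 = 90 ≡ 12 = α_1. Error position i = 1.
  Consistency check: S_2/S_1 = 4·3 = 12 ≡ 12 = α_err ✓ (single-error assumption holds).
Step 4: error magnitude e = S_0/v_1 = S_0·∏_{j≠1}(α_1 − α_j) = 4·9 = 36 ≡ 10 (mod 13).
Step 5: correct position 1: c_1 = r_1 − e = 7 − 10 ≡ 10 (mod 13). Hence c = [10, 5, 2, 1, 7].
  Check: interpolating c through the α_i gives m(x) = 12 + 2·x (degree < 2) with m(α_i) = c_i for every i, so c is indeed a codeword.


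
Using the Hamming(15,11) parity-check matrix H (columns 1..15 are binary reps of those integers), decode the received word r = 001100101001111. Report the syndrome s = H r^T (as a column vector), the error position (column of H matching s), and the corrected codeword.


s = (1, 0, 0, 1)^T, error position = 9, corrected codeword c = 001100100001111

Compute s = H r^T mod 2 one row at a time:
  s_1 = 0 + 1 + 0 + 0 + 1 + 1 + 1 + 1 = 5 ≡ 1 (mod 2).
  s_2 = 1 + 0 + 0 + 1 + 1 + 1 + 1 + 1 = 6 ≡ 0 (mod 2).
  s_3 = 0 + 1 + 0 + 1 + 0 + 0 + 1 + 1 = 4 ≡ 0 (mod 2).
  s_4 = 0 + 1 + 0 + 1 + 1 + 0 + 1 + 1 = 5 ≡ 1 (mod 2).
s = (1, 0, 0, 1)^T — this equals column 9 of H (binary 1001), so error is at position 9.
Correct: flip bit 9 of r = 001100101001111 to get c = 001100100001111.


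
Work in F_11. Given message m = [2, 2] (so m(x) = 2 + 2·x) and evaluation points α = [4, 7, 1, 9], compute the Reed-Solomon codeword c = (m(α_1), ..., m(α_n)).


c = [10, 5, 4, 9]

Message polynomial: m(x) = 2 + 2·x (mod 11).
For each evaluation point α_i, compute m(α_i) mod 11:
  α_1 = 4: Horner steps 2 → 10, so m(4) = 10.
  α_2 = 7: Horner steps 2 → 5, so m(7) = 5.
  α_3 = 1: Horner steps 2 → 4, so m(1) = 4.
  α_4 = 9: Horner steps 2 → 9, so m(9) = 9.
Codeword c = [10, 5, 4, 9] ∈ F_11^4.


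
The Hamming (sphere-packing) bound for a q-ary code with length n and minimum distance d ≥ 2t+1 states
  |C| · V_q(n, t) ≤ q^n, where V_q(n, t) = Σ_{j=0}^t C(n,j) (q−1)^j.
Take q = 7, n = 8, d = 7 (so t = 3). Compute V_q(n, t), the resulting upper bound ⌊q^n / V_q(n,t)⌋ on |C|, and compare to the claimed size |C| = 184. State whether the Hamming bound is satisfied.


V_q(n, t) = 13153, q^n = 5764801, Hamming bound = 438, |C| = 184 ≤ bound (satisfied).

Step 1: Compute V_q(n, t) = Σ_{j=0}^3 C(n, j) (q−1)^j.
  j = 0: C(8,0)·(6)^0 = 1·1 = 1.
  j = 1: C(8,1)·(6)^1 = 8·6 = 48.
  j = 2: C(8,2)·(6)^2 = 28·36 = 1008.
  j = 3: C(8,3)·(6)^3 = 56·216 = 12096.
  V_q(n, t) = 1 + 48 + 1008 + 12096 = 13153.
Step 2: q^n = 7^8 = 5764801.
Step 3: Hamming bound ⌊q^n / V_q(n,t)⌋ = ⌊5764801/13153⌋ = 438.
Step 4: Compare |C| = 184 to 438: satisfied.
The claimed |C| lies below the Hamming bound.


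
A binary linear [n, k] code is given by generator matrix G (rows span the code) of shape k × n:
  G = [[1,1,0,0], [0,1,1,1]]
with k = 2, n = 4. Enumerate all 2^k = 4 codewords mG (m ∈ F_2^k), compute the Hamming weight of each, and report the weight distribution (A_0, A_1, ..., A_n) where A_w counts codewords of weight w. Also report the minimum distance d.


Weight distribution: A_0 = 1, A_2 = 1, A_3 = 2. Minimum distance d = 2.

Enumerate all 2^2 = 4 messages m ∈ F_2^2.
For each, compute codeword c = mG in F_2^4, then tally its weight.
  m = 00 → c = 0000, weight = 0.
  m = 10 → c = 1100, weight = 2.
  m = 01 → c = 0111, weight = 3.
  m = 11 → c = 1011, weight = 3.
Tally weights:
  weight 0: 1 codewords.
  weight 2: 1 codewords.
  weight 3: 2 codewords.
Minimum distance d = smallest w > 0 with A_w > 0 = 2.
Sanity: Σ A_w = 4 = 2^2 = 4 ✓.


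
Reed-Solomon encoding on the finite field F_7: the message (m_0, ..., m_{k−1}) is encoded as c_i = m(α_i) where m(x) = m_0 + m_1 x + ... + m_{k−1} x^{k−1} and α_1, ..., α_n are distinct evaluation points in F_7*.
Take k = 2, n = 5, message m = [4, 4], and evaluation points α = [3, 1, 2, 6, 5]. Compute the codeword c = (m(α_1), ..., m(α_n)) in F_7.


c = [2, 1, 5, 0, 3]

Message polynomial: m(x) = 4 + 4·x (mod 7).
For each evaluation point α_i, compute m(α_i) mod 7:
  α_1 = 3: Horner steps 4 → 2, so m(3) = 2.
  α_2 = 1: Horner steps 4 → 1, so m(1) = 1.
  α_3 = 2: Horner steps 4 → 5, so m(2) = 5.
  α_4 = 6: Horner steps 4 → 0, so m(6) = 0.
  α_5 = 5: Horner steps 4 → 3, so m(5) = 3.
Codeword c = [2, 1, 5, 0, 3] ∈ F_7^5.


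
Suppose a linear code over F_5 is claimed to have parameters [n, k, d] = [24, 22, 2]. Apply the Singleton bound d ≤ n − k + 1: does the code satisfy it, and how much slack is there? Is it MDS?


Singleton RHS = n − k + 1 = 3, slack = 1, bound satisfied, not MDS.

Singleton bound: d ≤ n − k + 1.
Here n = 24, k = 22, so n − k + 1 = 3.
Given d = 2, check d ≤ 3: YES.
Slack = (n − k + 1) − d = 1.
The code is NOT MDS (slack = 1 > 0).
Description: the claimed parameters are [24, 22, 2]_5; such a code would be non-MDS.


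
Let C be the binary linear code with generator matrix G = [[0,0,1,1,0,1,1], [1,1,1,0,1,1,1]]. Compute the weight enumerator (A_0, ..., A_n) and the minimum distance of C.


Weight distribution: A_0 = 1, A_4 = 2, A_6 = 1. Minimum distance d = 4.

Enumerate all 2^2 = 4 messages m ∈ F_2^2.
For each, compute codeword c = mG in F_2^7, then tally its weight.
  m = 00 → c = 0000000, weight = 0.
  m = 10 → c = 0011011, weight = 4.
  m = 01 → c = 1110111, weight = 6.
  m = 11 → c = 1101100, weight = 4.
Tally weights:
  weight 0: 1 codewords.
  weight 4: 2 codewords.
  weight 6: 1 codewords.
Minimum distance d = smallest w > 0 with A_w > 0 = 4.
Sanity: Σ A_w = 4 = 2^2 = 4 ✓.


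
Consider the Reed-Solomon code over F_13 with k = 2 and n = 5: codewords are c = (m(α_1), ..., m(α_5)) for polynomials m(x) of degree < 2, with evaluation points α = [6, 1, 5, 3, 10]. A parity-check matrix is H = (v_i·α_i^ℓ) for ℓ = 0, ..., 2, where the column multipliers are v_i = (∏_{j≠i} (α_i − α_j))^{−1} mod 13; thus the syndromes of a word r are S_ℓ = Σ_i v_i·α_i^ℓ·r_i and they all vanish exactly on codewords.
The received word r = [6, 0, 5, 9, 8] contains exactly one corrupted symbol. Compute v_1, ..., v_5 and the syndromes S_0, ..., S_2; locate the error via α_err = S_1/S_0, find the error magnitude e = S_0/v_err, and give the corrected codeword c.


S = (11, 1, 6), error at position 1, error magnitude e = 3, c = [3, 0, 5, 9, 8].

Step 1: column multipliers v_i = (∏_{j≠i}(α_i − α_j))^{−1} mod 13.
  i = 1 (α = 6): (6−1)(6−5)(6−3)(6−10) = 5·1·3·(−4) = −60 ≡ 5, so v_1 = 5^{−1} = 8 (mod 13).
  i = 2 (α = 1): (1−6)(1−5)(1−3)(1−10) = (−5)·(−4)·(−2)·(−9) = 360 ≡ 9, so v_2 = 9^{−1} = 3 (mod 13).
  i = 3 (α = 5): (5−6)(5−1)(5−3)(5−10) = (−1)·4·2·(−5) = 40 ≡ 1, so v_3 = 1^{−1} = 1 (mod 13).
  i = 4 (α = 3): (3−6)(3−1)(3−5)(3−10) = (−3)·2·(−2)·(−7) = −84 ≡ 7, so v_4 = 7^{−1} = 2 (mod 13).
  i = 5 (α = 10): (10−6)(10−1)(10−5)(10−3) = 4·9·5·7 = 1260 ≡ 12, so v_5 = 12^{−1} = 12 (mod 13).
  v = [8, 3, 1, 2, 12].
Step 2: syndromes of r = [6, 0, 5, 9, 8] (all sums mod 13).
  S_0 = Σ v_i r_i = 8·6 + 3·0 + 1·5 + 2·9 + 12·8 = 167 ≡ 11.
  S_1 = Σ v_i α_i r_i = 8·6·6 + 3·1·0 + 1·5·5 + 2·3·9 + 12·10·8 = 1327 ≡ 1.
  α_i^2 mod 13 = [10, 1, 12, 9, 9].
  S_2 = Σ v_i α_i^2 r_i = 8·10·6 + 3·1·0 + 1·12·5 + 2·9·9 + 12·9·8 = 1566 ≡ 6.
  S = (11, 1, 6) ≠ 0, so r is not a codeword (an error is present).
Step 3: locate the error. For a single error e at position i, S_ℓ = v_i·e·α_i^ℓ, so α_err = S_1/S_0.
  S_0^{−1} = 11^{−1} = 6 (mod 13), so α_err = 1·6 = 6 ≡ 6 = α_1. Error position i = 1.
  Consistency check: S_2/S_1 = 6·1 = 6 ≡ 6 = α_err ✓ (single-error assumption holds).
Step 4: error magnitude e = S_0/v_1 = S_0·∏_{j≠1}(α_1 − α_j) = 11·5 = 55 ≡ 3 (mod 13).
Step 5: correct position 1: c_1 = r_1 − e = 6 − 3 ≡ 3 (mod 13). Hence c = [3, 0, 5, 9, 8].
  Check: interpolating c through the α_i gives m(x) = 2 + 11·x (degree < 2) with m(α_i) = c_i for every i, so c is indeed a codeword.


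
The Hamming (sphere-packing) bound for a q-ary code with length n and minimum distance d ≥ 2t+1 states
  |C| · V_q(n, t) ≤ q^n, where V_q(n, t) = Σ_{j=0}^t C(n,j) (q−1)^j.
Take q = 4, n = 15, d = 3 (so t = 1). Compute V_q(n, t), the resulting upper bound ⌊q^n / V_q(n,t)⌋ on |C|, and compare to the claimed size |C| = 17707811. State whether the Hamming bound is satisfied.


V_q(n, t) = 46, q^n = 1073741824, Hamming bound = 23342213, |C| = 17707811 ≤ bound (satisfied).

Step 1: Compute V_q(n, t) = Σ_{j=0}^1 C(n, j) (q−1)^j.
  j = 0: C(15,0)·(3)^0 = 1·1 = 1.
  j = 1: C(15,1)·(3)^1 = 15·3 = 45.
  V_q(n, t) = 1 + 45 = 46.
Step 2: q^n = 4^15 = 1073741824.
Step 3: Hamming bound ⌊q^n / V_q(n,t)⌋ = ⌊1073741824/46⌋ = 23342213.
Step 4: Compare |C| = 17707811 to 23342213: satisfied.
The claimed |C| lies below the Hamming bound.


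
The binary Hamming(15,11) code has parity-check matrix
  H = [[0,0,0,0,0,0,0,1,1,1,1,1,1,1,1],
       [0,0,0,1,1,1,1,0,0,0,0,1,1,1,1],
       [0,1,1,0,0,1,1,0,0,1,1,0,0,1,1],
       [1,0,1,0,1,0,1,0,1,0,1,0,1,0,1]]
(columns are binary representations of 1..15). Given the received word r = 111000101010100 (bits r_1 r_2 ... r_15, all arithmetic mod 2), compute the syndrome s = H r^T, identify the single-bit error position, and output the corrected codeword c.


s = (1, 0, 0, 0)^T, error position = 8, corrected codeword c = 111000111010100

Compute s = H r^T mod 2 one row at a time:
  s_1 = 0 + 1 + 0 + 1 + 0 + 1 + 0 + 0 = 3 ≡ 1 (mod 2).
  s_2 = 0 + 0 + 0 + 1 + 0 + 1 + 0 + 0 = 2 ≡ 0 (mod 2).
  s_3 = 1 + 1 + 0 + 1 + 0 + 1 + 0 + 0 = 4 ≡ 0 (mod 2).
  s_4 = 1 + 1 + 0 + 1 + 1 + 1 + 1 + 0 = 6 ≡ 0 (mod 2).
s = (1, 0, 0, 0)^T — this equals column 8 of H (binary 1000), so error is at position 8.
Correct: flip bit 8 of r = 111000101010100 to get c = 111000111010100.


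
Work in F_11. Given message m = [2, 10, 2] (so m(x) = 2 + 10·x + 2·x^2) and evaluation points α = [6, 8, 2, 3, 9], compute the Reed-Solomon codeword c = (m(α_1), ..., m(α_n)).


c = [2, 1, 8, 6, 1]

Message polynomial: m(x) = 2 + 10·x + 2·x^2 (mod 11).
For each evaluation point α_i, compute m(α_i) mod 11:
  α_1 = 6: Horner steps 2 → 0 → 2, so m(6) = 2.
  α_2 = 8: Horner steps 2 → 4 → 1, so m(8) = 1.
  α_3 = 2: Horner steps 2 → 3 → 8, so m(2) = 8.
  α_4 = 3: Horner steps 2 → 5 → 6, so m(3) = 6.
  α_5 = 9: Horner steps 2 → 6 → 1, so m(9) = 1.
Codeword c = [2, 1, 8, 6, 1] ∈ F_11^5.


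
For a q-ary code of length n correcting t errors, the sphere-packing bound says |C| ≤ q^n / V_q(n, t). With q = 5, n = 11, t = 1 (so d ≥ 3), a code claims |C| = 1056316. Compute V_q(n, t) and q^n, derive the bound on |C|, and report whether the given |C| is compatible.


V_q(n, t) = 45, q^n = 48828125, Hamming bound = 1085069, |C| = 1056316 ≤ bound (satisfied).

Step 1: Compute V_q(n, t) = Σ_{j=0}^1 C(n, j) (q−1)^j.
  j = 0: C(11,0)·(4)^0 = 1·1 = 1.
  j = 1: C(11,1)·(4)^1 = 11·4 = 44.
  V_q(n, t) = 1 + 44 = 45.
Step 2: q^n = 5^11 = 48828125.
Step 3: Hamming bound ⌊q^n / V_q(n,t)⌋ = ⌊48828125/45⌋ = 1085069.
Step 4: Compare |C| = 1056316 to 1085069: satisfied.
The claimed |C| lies below the Hamming bound.


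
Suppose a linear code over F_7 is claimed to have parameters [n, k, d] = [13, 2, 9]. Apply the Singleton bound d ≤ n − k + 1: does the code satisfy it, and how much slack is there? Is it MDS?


Singleton RHS = n − k + 1 = 12, slack = 3, bound satisfied, not MDS.

Singleton bound: d ≤ n − k + 1.
Here n = 13, k = 2, so n − k + 1 = 12.
Given d = 9, check d ≤ 12: YES.
Slack = (n − k + 1) − d = 3.
The code is NOT MDS (slack = 3 > 0).
Description: the claimed parameters are [13, 2, 9]_7; such a code would be non-MDS.


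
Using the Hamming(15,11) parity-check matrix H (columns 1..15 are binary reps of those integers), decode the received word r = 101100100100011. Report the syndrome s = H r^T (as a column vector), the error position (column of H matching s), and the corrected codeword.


s = (1, 0, 1, 0)^T, error position = 10, corrected codeword c = 101100100000011

Compute s = H r^T mod 2 one row at a time:
  s_1 = 0 + 0 + 1 + 0 + 0 + 0 + 1 + 1 = 3 ≡ 1 (mod 2).
  s_2 = 1 + 0 + 0 + 1 + 0 + 0 + 1 + 1 = 4 ≡ 0 (mod 2).
  s_3 = 0 + 1 + 0 + 1 + 1 + 0 + 1 + 1 = 5 ≡ 1 (mod 2).
  s_4 = 1 + 1 + 0 + 1 + 0 + 0 + 0 + 1 = 4 ≡ 0 (mod 2).
s = (1, 0, 1, 0)^T — this equals column 10 of H (binary 1010), so error is at position 10.
Correct: flip bit 10 of r = 101100100100011 to get c = 101100100000011.


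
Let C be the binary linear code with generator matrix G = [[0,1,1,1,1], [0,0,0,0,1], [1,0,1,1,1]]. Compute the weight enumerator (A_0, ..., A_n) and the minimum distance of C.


Weight distribution: A_0 = 1, A_1 = 1, A_2 = 1, A_3 = 3, A_4 = 2. Minimum distance d = 1.

Enumerate all 2^3 = 8 messages m ∈ F_2^3.
For each, compute codeword c = mG in F_2^5, then tally its weight.
  m = 000 → c = 00000, weight = 0.
  m = 100 → c = 01111, weight = 4.
  m = 010 → c = 00001, weight = 1.
  m = 110 → c = 01110, weight = 3.
  m = 001 → c = 10111, weight = 4.
  m = 101 → c = 11000, weight = 2.
  m = 011 → c = 10110, weight = 3.
  m = 111 → c = 11001, weight = 3.
Tally weights:
  weight 0: 1 codewords.
  weight 1: 1 codewords.
  weight 2: 1 codewords.
  weight 3: 3 codewords.
  weight 4: 2 codewords.
Minimum distance d = smallest w > 0 with A_w > 0 = 1.
Sanity: Σ A_w = 8 = 2^3 = 8 ✓.


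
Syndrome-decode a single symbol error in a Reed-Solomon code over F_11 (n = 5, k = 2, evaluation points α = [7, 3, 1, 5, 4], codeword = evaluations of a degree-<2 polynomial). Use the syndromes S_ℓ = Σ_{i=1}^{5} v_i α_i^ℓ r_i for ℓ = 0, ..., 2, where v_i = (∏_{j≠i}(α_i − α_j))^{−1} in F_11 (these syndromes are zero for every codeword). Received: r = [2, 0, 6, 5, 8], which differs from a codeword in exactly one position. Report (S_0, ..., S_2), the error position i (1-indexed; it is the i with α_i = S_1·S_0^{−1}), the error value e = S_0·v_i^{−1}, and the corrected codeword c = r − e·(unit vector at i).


S = (3, 10, 4), error at position 1, error magnitude e = 3, c = [10, 0, 6, 5, 8].

Step 1: column multipliers v_i = (∏_{j≠i}(α_i − α_j))^{−1} mod 11.
  i = 1 (α = 7): (7−3)(7−1)(7−5)(7−4) = 4·6·2·3 = 144 ≡ 1, so v_1 = 1^{−1} = 1 (mod 11).
  i = 2 (α = 3): (3−7)(3−1)(3−5)(3−4) = (−4)·2·(−2)·(−1) = −16 ≡ 6, so v_2 = 6^{−1} = 2 (mod 11).
  i = 3 (α = 1): (1−7)(1−3)(1−5)(1−4) = (−6)·(−2)·(−4)·(−3) = 144 ≡ 1, so v_3 = 1^{−1} = 1 (mod 11).
  i = 4 (α = 5): (5−7)(5−3)(5−1)(5−4) = (−2)·2·4·1 = −16 ≡ 6, so v_4 = 6^{−1} = 2 (mod 11).
  i = 5 (α = 4): (4−7)(4−3)(4−1)(4−5) = (−3)·1·3·(−1) = 9 ≡ 9, so v_5 = 9^{−1} = 5 (mod 11).
  v = [1, 2, 1, 2, 5].
Step 2: syndromes of r = [2, 0, 6, 5, 8] (all sums mod 11).
  S_0 = Σ v_i r_i = 1·2 + 2·0 + 1·6 + 2·5 + 5·8 = 58 ≡ 3.
  S_1 = Σ v_i α_i r_i = 1·7·2 + 2·3·0 + 1·1·6 + 2·5·5 + 5·4·8 = 230 ≡ 10.
  α_i^2 mod 11 = [5, 9, 1, 3, 5].
  S_2 = Σ v_i α_i^2 r_i = 1·5·2 + 2·9·0 + 1·1·6 + 2·3·5 + 5·5·8 = 246 ≡ 4.
  S = (3, 10, 4) ≠ 0, so r is not a codeword (an error is present).
Step 3: locate the error. For a single error e at position i, S_ℓ = v_i·e·α_i^ℓ, so α_err = S_1/S_0.
  S_0^{−1} = 3^{−1} = 4 (mod 11), so α_err = 10·4 = 40 ≡ 7 = α_1. Error position i = 1.
  Consistency check: S_2/S_1 = 4·10 = 40 ≡ 7 = α_err ✓ (single-error assumption holds).
Step 4: error magnitude e = S_0/v_1 = S_0·∏_{j≠1}(α_1 − α_j) = 3·1 = 3 ≡ 3 (mod 11).
Step 5: correct position 1: c_1 = r_1 − e = 2 − 3 ≡ 10 (mod 11). Hence c = [10, 0, 6, 5, 8].
  Check: interpolating c through the α_i gives m(x) = 9 + 8·x (degree < 2) with m(α_i) = c_i for every i, so c is indeed a codeword.


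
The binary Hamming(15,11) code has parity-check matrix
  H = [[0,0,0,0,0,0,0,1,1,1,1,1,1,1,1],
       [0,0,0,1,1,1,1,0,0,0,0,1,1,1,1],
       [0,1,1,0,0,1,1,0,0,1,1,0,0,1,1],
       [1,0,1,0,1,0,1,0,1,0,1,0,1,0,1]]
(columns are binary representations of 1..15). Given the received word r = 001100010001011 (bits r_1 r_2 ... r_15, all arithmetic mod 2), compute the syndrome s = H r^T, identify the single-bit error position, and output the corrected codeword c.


s = (0, 0, 1, 0)^T, error position = 2, corrected codeword c = 011100010001011

Compute s = H r^T mod 2 one row at a time:
  s_1 = 1 + 0 + 0 + 0 + 1 + 0 + 1 + 1 = 4 ≡ 0 (mod 2).
  s_2 = 1 + 0 + 0 + 0 + 1 + 0 + 1 + 1 = 4 ≡ 0 (mod 2).
  s_3 = 0 + 1 + 0 + 0 + 0 + 0 + 1 + 1 = 3 ≡ 1 (mod 2).
  s_4 = 0 + 1 + 0 + 0 + 0 + 0 + 0 + 1 = 2 ≡ 0 (mod 2).
s = (0, 0, 1, 0)^T — this equals column 2 of H (binary 0010), so error is at position 2.
Correct: flip bit 2 of r = 001100010001011 to get c = 011100010001011.


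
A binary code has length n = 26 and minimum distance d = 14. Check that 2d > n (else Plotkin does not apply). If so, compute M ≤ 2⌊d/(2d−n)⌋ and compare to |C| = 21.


Plotkin bound M ≤ 14; given |C| = 21 > bound (violated).

Check applicability: 2d = 28, n = 26.
2d − n = 2 > 0, so Plotkin applies.
Compute d/(2d−n) = 14/2 ≈ 7.0000.
⌊d/(2d−n)⌋ = 7.
Plotkin bound: M ≤ 2·7 = 14.
Given |C| = 21, check: VIOLATED.
This |C| is above the Plotkin bound, so no binary code with n = 26, d = 14 and 21 codewords exists.


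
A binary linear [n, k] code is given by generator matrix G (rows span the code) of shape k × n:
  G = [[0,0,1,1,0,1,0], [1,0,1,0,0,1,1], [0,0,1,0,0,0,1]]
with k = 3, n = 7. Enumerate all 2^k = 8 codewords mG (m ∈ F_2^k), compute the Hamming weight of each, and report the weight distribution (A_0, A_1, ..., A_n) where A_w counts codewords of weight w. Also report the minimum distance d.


Weight distribution: A_0 = 1, A_2 = 2, A_3 = 4, A_4 = 1. Minimum distance d = 2.

Enumerate all 2^3 = 8 messages m ∈ F_2^3.
For each, compute codeword c = mG in F_2^7, then tally its weight.
  m = 000 → c = 0000000, weight = 0.
  m = 100 → c = 0011010, weight = 3.
  m = 010 → c = 1010011, weight = 4.
  m = 110 → c = 1001001, weight = 3.
  m = 001 → c = 0010001, weight = 2.
  m = 101 → c = 0001011, weight = 3.
  m = 011 → c = 1000010, weight = 2.
  m = 111 → c = 1011000, weight = 3.
Tally weights:
  weight 0: 1 codewords.
  weight 2: 2 codewords.
  weight 3: 4 codewords.
  weight 4: 1 codewords.
Minimum distance d = smallest w > 0 with A_w > 0 = 2.
Sanity: Σ A_w = 8 = 2^3 = 8 ✓.


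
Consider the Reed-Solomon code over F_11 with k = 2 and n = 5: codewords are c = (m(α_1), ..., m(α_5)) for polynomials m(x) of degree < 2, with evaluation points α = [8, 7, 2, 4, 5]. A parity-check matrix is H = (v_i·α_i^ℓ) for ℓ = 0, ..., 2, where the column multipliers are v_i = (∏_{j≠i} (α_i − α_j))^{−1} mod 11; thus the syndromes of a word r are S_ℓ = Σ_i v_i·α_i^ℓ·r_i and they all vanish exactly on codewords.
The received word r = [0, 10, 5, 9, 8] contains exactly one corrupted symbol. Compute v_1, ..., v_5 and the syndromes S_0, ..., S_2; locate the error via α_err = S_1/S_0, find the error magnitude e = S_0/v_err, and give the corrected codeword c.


S = (10, 7, 6), error at position 4, error magnitude e = 2, c = [0, 10, 5, 7, 8].

Step 1: column multipliers v_i = (∏_{j≠i}(α_i − α_j))^{−1} mod 11.
  i = 1 (α = 8): (8−7)(8−2)(8−4)(8−5) = 1·6·4·3 = 72 ≡ 6, so v_1 = 6^{−1} = 2 (mod 11).
  i = 2 (α = 7): (7−8)(7−2)(7−4)(7−5) = (−1)·5·3·2 = −30 ≡ 3, so v_2 = 3^{−1} = 4 (mod 11).
  i = 3 (α = 2): (2−8)(2−7)(2−4)(2−5) = (−6)·(−5)·(−2)·(−3) = 180 ≡ 4, so v_3 = 4^{−1} = 3 (mod 11).
  i = 4 (α = 4): (4−8)(4−7)(4−2)(4−5) = (−4)·(−3)·2·(−1) = −24 ≡ 9, so v_4 = 9^{−1} = 5 (mod 11).
  i = 5 (α = 5): (5−8)(5−7)(5−2)(5−4) = (−3)·(−2)·3·1 = 18 ≡ 7, so v_5 = 7^{−1} = 8 (mod 11).
  v = [2, 4, 3, 5, 8].
Step 2: syndromes of r = [0, 10, 5, 9, 8] (all sums mod 11).
  S_0 = Σ v_i r_i = 2·0 + 4·10 + 3·5 + 5·9 + 8·8 = 164 ≡ 10.
  S_1 = Σ v_i α_i r_i = 2·8·0 + 4·7·10 + 3·2·5 + 5·4·9 + 8·5·8 = 810 ≡ 7.
  α_i^2 mod 11 = [9, 5, 4, 5, 3].
  S_2 = Σ v_i α_i^2 r_i = 2·9·0 + 4·5·10 + 3·4·5 + 5·5·9 + 8·3·8 = 677 ≡ 6.
  S = (10, 7, 6) ≠ 0, so r is not a codeword (an error is present).
Step 3: locate the error. For a single error e at position i, S_ℓ = v_i·e·α_i^ℓ, so α_err = S_1/S_0.
  S_0^{−1} = 10^{−1} = 10 (mod 11), so α_err = 7·10 = 70 ≡ 4 = α_4. Error position i = 4.
  Consistency check: S_2/S_1 = 6·8 = 48 ≡ 4 = α_err ✓ (single-error assumption holds).
Step 4: error magnitude e = S_0/v_4 = S_0·∏_{j≠4}(α_4 − α_j) = 10·9 = 90 ≡ 2 (mod 11).
Step 5: correct position 4: c_4 = r_4 − e = 9 − 2 ≡ 7 (mod 11). Hence c = [0, 10, 5, 7, 8].
  Check: interpolating c through the α_i gives m(x) = 3 + 1·x (degree < 2) with m(α_i) = c_i for every i, so c is indeed a codeword.


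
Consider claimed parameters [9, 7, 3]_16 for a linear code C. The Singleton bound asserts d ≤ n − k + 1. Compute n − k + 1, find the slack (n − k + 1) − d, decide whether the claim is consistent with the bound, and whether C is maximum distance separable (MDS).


Singleton RHS = n − k + 1 = 3, slack = 0, bound satisfied, MDS.

Singleton bound: d ≤ n − k + 1.
Here n = 9, k = 7, so n − k + 1 = 3.
Given d = 3, check d ≤ 3: YES.
Slack = (n − k + 1) − d = 0.
The code is MDS (slack = 0).
Description: the claimed parameters are [9, 7, 3]_16; such a code would be MDS (meets Singleton bound).


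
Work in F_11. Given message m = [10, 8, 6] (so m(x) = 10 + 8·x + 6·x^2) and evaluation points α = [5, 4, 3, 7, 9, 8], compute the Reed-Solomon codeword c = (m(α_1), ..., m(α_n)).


c = [2, 6, 0, 8, 7, 7]

Message polynomial: m(x) = 10 + 8·x + 6·x^2 (mod 11).
For each evaluation point α_i, compute m(α_i) mod 11:
  α_1 = 5: Horner steps 6 → 5 → 2, so m(5) = 2.
  α_2 = 4: Horner steps 6 → 10 → 6, so m(4) = 6.
  α_3 = 3: Horner steps 6 → 4 → 0, so m(3) = 0.
  α_4 = 7: Horner steps 6 → 6 → 8, so m(7) = 8.
  α_5 = 9: Horner steps 6 → 7 → 7, so m(9) = 7.
  α_6 = 8: Horner steps 6 → 1 → 7, so m(8) = 7.
Codeword c = [2, 6, 0, 8, 7, 7] ∈ F_11^6.


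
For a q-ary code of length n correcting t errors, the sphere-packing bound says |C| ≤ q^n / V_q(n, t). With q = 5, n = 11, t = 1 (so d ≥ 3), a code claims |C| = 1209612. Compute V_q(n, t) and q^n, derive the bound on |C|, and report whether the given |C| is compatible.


V_q(n, t) = 45, q^n = 48828125, Hamming bound = 1085069, |C| = 1209612 > bound (violated).

Step 1: Compute V_q(n, t) = Σ_{j=0}^1 C(n, j) (q−1)^j.
  j = 0: C(11,0)·(4)^0 = 1·1 = 1.
  j = 1: C(11,1)·(4)^1 = 11·4 = 44.
  V_q(n, t) = 1 + 44 = 45.
Step 2: q^n = 5^11 = 48828125.
Step 3: Hamming bound ⌊q^n / V_q(n,t)⌋ = ⌊48828125/45⌋ = 1085069.
Step 4: Compare |C| = 1209612 to 1085069: violated.
The claimed |C| lies above the Hamming bound, so no 5-ary code of length 11 with d ≥ 3 can have 1209612 codewords.


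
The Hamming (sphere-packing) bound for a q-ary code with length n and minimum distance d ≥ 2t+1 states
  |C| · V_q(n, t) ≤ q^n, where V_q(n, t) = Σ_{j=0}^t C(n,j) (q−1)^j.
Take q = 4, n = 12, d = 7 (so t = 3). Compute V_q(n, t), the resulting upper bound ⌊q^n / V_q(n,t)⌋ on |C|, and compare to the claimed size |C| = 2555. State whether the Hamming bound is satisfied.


V_q(n, t) = 6571, q^n = 16777216, Hamming bound = 2553, |C| = 2555 > bound (violated).

Step 1: Compute V_q(n, t) = Σ_{j=0}^3 C(n, j) (q−1)^j.
  j = 0: C(12,0)·(3)^0 = 1·1 = 1.
  j = 1: C(12,1)·(3)^1 = 12·3 = 36.
  j = 2: C(12,2)·(3)^2 = 66·9 = 594.
  j = 3: C(12,3)·(3)^3 = 220·27 = 5940.
  V_q(n, t) = 1 + 36 + 594 + 5940 = 6571.
Step 2: q^n = 4^12 = 16777216.
Step 3: Hamming bound ⌊q^n / V_q(n,t)⌋ = ⌊16777216/6571⌋ = 2553.
Step 4: Compare |C| = 2555 to 2553: violated.
The claimed |C| lies above the Hamming bound, so no 4-ary code of length 12 with d ≥ 7 can have 2555 codewords.


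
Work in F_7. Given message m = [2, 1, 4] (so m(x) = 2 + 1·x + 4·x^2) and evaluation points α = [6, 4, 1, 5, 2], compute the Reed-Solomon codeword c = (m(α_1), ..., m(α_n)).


c = [5, 0, 0, 2, 6]

Message polynomial: m(x) = 2 + 1·x + 4·x^2 (mod 7).
For each evaluation point α_i, compute m(α_i) mod 7:
  α_1 = 6: Horner steps 4 → 4 → 5, so m(6) = 5.
  α_2 = 4: Horner steps 4 → 3 → 0, so m(4) = 0.
  α_3 = 1: Horner steps 4 → 5 → 0, so m(1) = 0.
  α_4 = 5: Horner steps 4 → 0 → 2, so m(5) = 2.
  α_5 = 2: Horner steps 4 → 2 → 6, so m(2) = 6.
Codeword c = [5, 0, 0, 2, 6] ∈ F_7^5.


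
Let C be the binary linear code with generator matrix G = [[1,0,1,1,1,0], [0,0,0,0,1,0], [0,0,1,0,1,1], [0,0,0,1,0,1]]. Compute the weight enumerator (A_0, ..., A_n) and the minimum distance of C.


Weight distribution: A_0 = 1, A_1 = 2, A_2 = 4, A_3 = 6, A_4 = 3. Minimum distance d = 1.

Enumerate all 2^4 = 16 messages m ∈ F_2^4.
For each, compute codeword c = mG in F_2^6, then tally its weight.
  m = 0000 → c = 000000, weight = 0.
  m = 1000 → c = 101110, weight = 4.
  m = 0100 → c = 000010, weight = 1.
  m = 1100 → c = 101100, weight = 3.
  m = 0010 → c = 001011, weight = 3.
  m = 1010 → c = 100101, weight = 3.
  m = 0110 → c = 001001, weight = 2.
  m = 1110 → c = 100111, weight = 4.
  m = 0001 → c = 000101, weight = 2.
  m = 1001 → c = 101011, weight = 4.
  m = 0101 → c = 000111, weight = 3.
  m = 1101 → c = 101001, weight = 3.
  m = 0011 → c = 001110, weight = 3.
  m = 1011 → c = 100000, weight = 1.
  m = 0111 → c = 001100, weight = 2.
  m = 1111 → c = 100010, weight = 2.
Tally weights:
  weight 0: 1 codewords.
  weight 1: 2 codewords.
  weight 2: 4 codewords.
  weight 3: 6 codewords.
  weight 4: 3 codewords.
Minimum distance d = smallest w > 0 with A_w > 0 = 1.
Sanity: Σ A_w = 16 = 2^4 = 16 ✓.


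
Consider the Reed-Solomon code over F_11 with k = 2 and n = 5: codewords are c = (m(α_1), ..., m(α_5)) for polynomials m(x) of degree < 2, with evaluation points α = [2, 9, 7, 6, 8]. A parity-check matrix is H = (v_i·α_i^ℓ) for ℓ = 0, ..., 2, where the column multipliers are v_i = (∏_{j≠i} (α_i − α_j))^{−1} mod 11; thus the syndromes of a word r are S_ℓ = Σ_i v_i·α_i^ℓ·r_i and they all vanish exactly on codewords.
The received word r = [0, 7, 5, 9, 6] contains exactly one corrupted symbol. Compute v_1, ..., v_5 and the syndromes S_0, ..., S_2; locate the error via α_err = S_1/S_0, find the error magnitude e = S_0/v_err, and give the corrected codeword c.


S = (3, 7, 9), error at position 4, error magnitude e = 5, c = [0, 7, 5, 4, 6].

Step 1: column multipliers v_i = (∏_{j≠i}(α_i − α_j))^{−1} mod 11.
  i = 1 (α = 2): (2−9)(2−7)(2−6)(2−8) = (−7)·(−5)·(−4)·(−6) = 840 ≡ 4, so v_1 = 4^{−1} = 3 (mod 11).
  i = 2 (α = 9): (9−2)(9−7)(9−6)(9−8) = 7·2·3·1 = 42 ≡ 9, so v_2 = 9^{−1} = 5 (mod 11).
  i = 3 (α = 7): (7−2)(7−9)(7−6)(7−8) = 5·(−2)·1·(−1) = 10 ≡ 10, so v_3 = 10^{−1} = 10 (mod 11).
  i = 4 (α = 6): (6−2)(6−9)(6−7)(6−8) = 4·(−3)·(−1)·(−2) = −24 ≡ 9, so v_4 = 9^{−1} = 5 (mod 11).
  i = 5 (α = 8): (8−2)(8−9)(8−7)(8−6) = 6·(−1)·1·2 = −12 ≡ 10, so v_5 = 10^{−1} = 10 (mod 11).
  v = [3, 5, 10, 5, 10].
Step 2: syndromes of r = [0, 7, 5, 9, 6] (all sums mod 11).
  S_0 = Σ v_i r_i = 3·0 + 5·7 + 10·5 + 5·9 + 10·6 = 190 ≡ 3.
  S_1 = Σ v_i α_i r_i = 3·2·0 + 5·9·7 + 10·7·5 + 5·6·9 + 10·8·6 = 1415 ≡ 7.
  α_i^2 mod 11 = [4, 4, 5, 3, 9].
  S_2 = Σ v_i α_i^2 r_i = 3·4·0 + 5·4·7 + 10·5·5 + 5·3·9 + 10·9·6 = 1065 ≡ 9.
  S = (3, 7, 9) ≠ 0, so r is not a codeword (an error is present).
Step 3: locate the error. For a single error e at position i, S_ℓ = v_i·e·α_i^ℓ, so α_err = S_1/S_0.
  S_0^{−1} = 3^{−1} = 4 (mod 11), so α_err = 7·4 = 28 ≡ 6 = α_4. Error position i = 4.
  Consistency check: S_2/S_1 = 9·8 = 72 ≡ 6 = α_err ✓ (single-error assumption holds).
Step 4: error magnitude e = S_0/v_4 = S_0·∏_{j≠4}(α_4 − α_j) = 3·9 = 27 ≡ 5 (mod 11).
Step 5: correct position 4: c_4 = r_4 − e = 9 − 5 ≡ 4 (mod 11). Hence c = [0, 7, 5, 4, 6].
  Check: interpolating c through the α_i gives m(x) = 9 + 1·x (degree < 2) with m(α_i) = c_i for every i, so c is indeed a codeword.


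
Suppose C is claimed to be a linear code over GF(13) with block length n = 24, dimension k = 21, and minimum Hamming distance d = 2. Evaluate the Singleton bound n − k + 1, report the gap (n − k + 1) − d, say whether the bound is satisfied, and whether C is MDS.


Singleton RHS = n − k + 1 = 4, slack = 2, bound satisfied, not MDS.

Singleton bound: d ≤ n − k + 1.
Here n = 24, k = 21, so n − k + 1 = 4.
Given d = 2, check d ≤ 4: YES.
Slack = (n − k + 1) − d = 2.
The code is NOT MDS (slack = 2 > 0).
Description: the claimed parameters are [24, 21, 2]_13; such a code would be non-MDS.


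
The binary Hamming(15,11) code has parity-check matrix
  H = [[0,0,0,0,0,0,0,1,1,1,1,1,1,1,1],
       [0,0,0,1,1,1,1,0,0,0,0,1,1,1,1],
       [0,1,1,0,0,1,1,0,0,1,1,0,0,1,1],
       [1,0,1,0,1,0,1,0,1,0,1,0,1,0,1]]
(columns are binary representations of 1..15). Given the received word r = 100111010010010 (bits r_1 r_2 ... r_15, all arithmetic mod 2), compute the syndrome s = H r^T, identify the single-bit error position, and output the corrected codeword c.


s = (1, 0, 1, 1)^T, error position = 11, corrected codeword c = 100111010000010

Compute s = H r^T mod 2 one row at a time:
  s_1 = 1 + 0 + 0 + 1 + 0 + 0 + 1 + 0 = 3 ≡ 1 (mod 2).
  s_2 = 1 + 1 + 1 + 0 + 0 + 0 + 1 + 0 = 4 ≡ 0 (mod 2).
  s_3 = 0 + 0 + 1 + 0 + 0 + 1 + 1 + 0 = 3 ≡ 1 (mod 2).
  s_4 = 1 + 0 + 1 + 0 + 0 + 1 + 0 + 0 = 3 ≡ 1 (mod 2).
s = (1, 0, 1, 1)^T — this equals column 11 of H (binary 1011), so error is at position 11.
Correct: flip bit 11 of r = 100111010010010 to get c = 100111010000010.


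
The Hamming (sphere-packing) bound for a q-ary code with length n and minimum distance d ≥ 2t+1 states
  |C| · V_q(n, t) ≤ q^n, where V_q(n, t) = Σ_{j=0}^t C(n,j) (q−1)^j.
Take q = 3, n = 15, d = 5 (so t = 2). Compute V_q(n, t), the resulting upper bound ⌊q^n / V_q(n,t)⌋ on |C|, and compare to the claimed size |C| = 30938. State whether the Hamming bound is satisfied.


V_q(n, t) = 451, q^n = 14348907, Hamming bound = 31815, |C| = 30938 ≤ bound (satisfied).

Step 1: Compute V_q(n, t) = Σ_{j=0}^2 C(n, j) (q−1)^j.
  j = 0: C(15,0)·(2)^0 = 1·1 = 1.
  j = 1: C(15,1)·(2)^1 = 15·2 = 30.
  j = 2: C(15,2)·(2)^2 = 105·4 = 420.
  V_q(n, t) = 1 + 30 + 420 = 451.
Step 2: q^n = 3^15 = 14348907.
Step 3: Hamming bound ⌊q^n / V_q(n,t)⌋ = ⌊14348907/451⌋ = 31815.
Step 4: Compare |C| = 30938 to 31815: satisfied.
The claimed |C| lies below the Hamming bound.


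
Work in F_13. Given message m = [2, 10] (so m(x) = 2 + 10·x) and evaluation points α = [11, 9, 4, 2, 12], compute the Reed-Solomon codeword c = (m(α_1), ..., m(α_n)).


c = [8, 1, 3, 9, 5]

Message polynomial: m(x) = 2 + 10·x (mod 13).
For each evaluation point α_i, compute m(α_i) mod 13:
  α_1 = 11: Horner steps 10 → 8, so m(11) = 8.
  α_2 = 9: Horner steps 10 → 1, so m(9) = 1.
  α_3 = 4: Horner steps 10 → 3, so m(4) = 3.
  α_4 = 2: Horner steps 10 → 9, so m(2) = 9.
  α_5 = 12: Horner steps 10 → 5, so m(12) = 5.
Codeword c = [8, 1, 3, 9, 5] ∈ F_13^5.


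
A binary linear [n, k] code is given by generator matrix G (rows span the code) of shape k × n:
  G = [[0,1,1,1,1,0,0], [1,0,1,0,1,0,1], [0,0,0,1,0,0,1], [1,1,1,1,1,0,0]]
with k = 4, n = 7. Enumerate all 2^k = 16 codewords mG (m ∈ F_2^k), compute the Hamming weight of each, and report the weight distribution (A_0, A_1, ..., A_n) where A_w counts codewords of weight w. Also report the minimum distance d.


Weight distribution: A_0 = 1, A_1 = 2, A_2 = 2, A_3 = 4, A_4 = 5, A_5 = 2. Minimum distance d = 1.

Enumerate all 2^4 = 16 messages m ∈ F_2^4.
For each, compute codeword c = mG in F_2^7, then tally its weight.
  m = 0000 → c = 0000000, weight = 0.
  m = 1000 → c = 0111100, weight = 4.
  m = 0100 → c = 1010101, weight = 4.
  m = 1100 → c = 1101001, weight = 4.
  m = 0010 → c = 0001001, weight = 2.
  m = 1010 → c = 0110101, weight = 4.
  m = 0110 → c = 1011100, weight = 4.
  m = 1110 → c = 1100000, weight = 2.
  m = 0001 → c = 1111100, weight = 5.
  m = 1001 → c = 1000000, weight = 1.
  m = 0101 → c = 0101001, weight = 3.
  m = 1101 → c = 0010101, weight = 3.
  m = 0011 → c = 1110101, weight = 5.
  m = 1011 → c = 1001001, weight = 3.
  m = 0111 → c = 0100000, weight = 1.
  m = 1111 → c = 0011100, weight = 3.
Tally weights:
  weight 0: 1 codewords.
  weight 1: 2 codewords.
  weight 2: 2 codewords.
  weight 3: 4 codewords.
  weight 4: 5 codewords.
  weight 5: 2 codewords.
Minimum distance d = smallest w > 0 with A_w > 0 = 1.
Sanity: Σ A_w = 16 = 2^4 = 16 ✓.


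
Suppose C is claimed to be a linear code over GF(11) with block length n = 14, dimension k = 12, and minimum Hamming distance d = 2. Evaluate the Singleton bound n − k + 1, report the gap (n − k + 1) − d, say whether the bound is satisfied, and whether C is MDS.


Singleton RHS = n − k + 1 = 3, slack = 1, bound satisfied, not MDS.

Singleton bound: d ≤ n − k + 1.
Here n = 14, k = 12, so n − k + 1 = 3.
Given d = 2, check d ≤ 3: YES.
Slack = (n − k + 1) − d = 1.
The code is NOT MDS (slack = 1 > 0).
Description: the claimed parameters are [14, 12, 2]_11; such a code would be non-MDS.


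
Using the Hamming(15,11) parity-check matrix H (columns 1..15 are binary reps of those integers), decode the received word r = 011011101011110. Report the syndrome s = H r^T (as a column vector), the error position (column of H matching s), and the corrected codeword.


s = (1, 0, 0, 0)^T, error position = 8, corrected codeword c = 011011111011110

Compute s = H r^T mod 2 one row at a time:
  s_1 = 0 + 1 + 0 + 1 + 1 + 1 + 1 + 0 = 5 ≡ 1 (mod 2).
  s_2 = 0 + 1 + 1 + 1 + 1 + 1 + 1 + 0 = 6 ≡ 0 (mod 2).
  s_3 = 1 + 1 + 1 + 1 + 0 + 1 + 1 + 0 = 6 ≡ 0 (mod 2).
  s_4 = 0 + 1 + 1 + 1 + 1 + 1 + 1 + 0 = 6 ≡ 0 (mod 2).
s = (1, 0, 0, 0)^T — this equals column 8 of H (binary 1000), so error is at position 8.
Correct: flip bit 8 of r = 011011101011110 to get c = 011011111011110.
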